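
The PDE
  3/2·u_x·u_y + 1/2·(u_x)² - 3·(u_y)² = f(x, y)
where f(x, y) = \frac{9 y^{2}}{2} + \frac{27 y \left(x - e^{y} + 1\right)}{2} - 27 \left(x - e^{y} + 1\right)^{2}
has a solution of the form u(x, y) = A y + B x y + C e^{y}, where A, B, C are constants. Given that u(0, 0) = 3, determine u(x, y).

Answer: u(x, y) = - 3 x y - 3 y + 3 e^{y}

Derivation:
Substitute the ansatz u = A y + B x y + C e^{y} into the left-hand side.
Derivatives of the ansatz:
  u_x = B y
  u_y = A + B x + C e^{y}
Term by term:
  3/2·u_x·u_y = \frac{3 A B y}{2} + \frac{3 B^{2} x y}{2} + \frac{3 B C y e^{y}}{2}
  1/2·(u_x)² = \frac{B^{2} y^{2}}{2}
  -3·(u_y)² = - 3 A^{2} - 6 A B x - 6 A C e^{y} - 3 B^{2} x^{2} - 6 B C x e^{y} - 3 C^{2} e^{2 y}
So the left-hand side equals
  - 3 A^{2} - 6 A B x + \frac{3 A B y}{2} - 6 A C e^{y} - 3 B^{2} x^{2} + \frac{3 B^{2} x y}{2} + \frac{B^{2} y^{2}}{2} - 6 B C x e^{y} + \frac{3 B C y e^{y}}{2} - 3 C^{2} e^{2 y}
This must equal f(x, y) identically; expanded, f = - 27 x^{2} + \frac{27 x y}{2} + 54 x e^{y} - 54 x + \frac{9 y^{2}}{2} - \frac{27 y e^{y}}{2} + \frac{27 y}{2} - 27 e^{2 y} + 54 e^{y} - 27.
Matching coefficients of the independent functions:
  [constant term]:  - 3 A^{2} = -27
  [x]:  - 6 A B = -54
  [x^{2}]:  - 3 B^{2} = -27
  [y]:  \frac{3 A B}{2} = \frac{27}{2}
  [y^{2}]:  \frac{B^{2}}{2} = \frac{9}{2}
  [x y]:  \frac{3 B^{2}}{2} = \frac{27}{2}
  [x e^{y}]:  - 6 B C = 54
  [y e^{y}]:  \frac{3 B C}{2} = - \frac{27}{2}
  [e^{y}]:  - 6 A C = 54
  [e^{2 y}]:  - 3 C^{2} = -27
These equations allow (A, B, C) = (-3, -3, 3) or (3, 3, -3).
Impose the point condition(s):
  u(0, 0) = 3  ⟹  C = 3
Only A = -3, B = -3, C = 3 satisfies everything.
Hence u(x, y) = - 3 x y - 3 y + 3 e^{y}.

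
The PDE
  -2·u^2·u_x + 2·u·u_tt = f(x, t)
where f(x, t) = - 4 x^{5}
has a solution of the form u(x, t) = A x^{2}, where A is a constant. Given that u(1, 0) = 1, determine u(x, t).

Answer: u(x, t) = x^{2}

Derivation:
Substitute the ansatz u = A x^{2} into the left-hand side.
Derivatives of the ansatz:
  u_x = 2 A x
  u_tt = 0
Term by term:
  -2·u^2·u_x = - 4 A^{3} x^{5}
  2·u·u_tt = 0
So the left-hand side equals
  - 4 A^{3} x^{5}
This must equal f(x, t) = - 4 x^{5} identically.
Matching coefficients of the independent functions:
  [x^{5}]:  - 4 A^{3} = -4
Solving: A = 1.
Check against the point condition:
  u(1, 0) = 1  ⟹  A = 1  ✓
Hence u(x, t) = x^{2}.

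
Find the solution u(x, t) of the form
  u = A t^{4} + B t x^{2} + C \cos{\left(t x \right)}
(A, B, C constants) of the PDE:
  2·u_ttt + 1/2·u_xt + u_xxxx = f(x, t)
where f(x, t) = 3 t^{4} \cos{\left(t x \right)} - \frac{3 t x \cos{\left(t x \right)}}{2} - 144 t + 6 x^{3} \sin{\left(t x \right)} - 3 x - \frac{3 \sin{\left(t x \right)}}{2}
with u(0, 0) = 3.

Substitute the ansatz u = A t^{4} + B t x^{2} + C \cos{\left(t x \right)} into the left-hand side.
Derivatives of the ansatz:
  u_ttt = 24 A t + C x^{3} \sin{\left(t x \right)}
  u_xt = 2 B x - C t x \cos{\left(t x \right)} - C \sin{\left(t x \right)}
  u_xxxx = C t^{4} \cos{\left(t x \right)}
Term by term:
  2·u_ttt = 48 A t + 2 C x^{3} \sin{\left(t x \right)}
  1/2·u_xt = B x - \frac{C t x \cos{\left(t x \right)}}{2} - \frac{C \sin{\left(t x \right)}}{2}
  u_xxxx = C t^{4} \cos{\left(t x \right)}
So the left-hand side equals
  48 A t + B x + C t^{4} \cos{\left(t x \right)} - \frac{C t x \cos{\left(t x \right)}}{2} + 2 C x^{3} \sin{\left(t x \right)} - \frac{C \sin{\left(t x \right)}}{2}
This must equal f(x, t) = 3 t^{4} \cos{\left(t x \right)} - \frac{3 t x \cos{\left(t x \right)}}{2} - 144 t + 6 x^{3} \sin{\left(t x \right)} - 3 x - \frac{3 \sin{\left(t x \right)}}{2} identically.
Matching coefficients of the independent functions:
  [t]:  48 A = -144
  [x]:  B = -3
  [t^{4} \cos{\left(t x \right)}]:  C = 3
  [x^{3} \sin{\left(t x \right)}]:  2 C = 6
  [t x \cos{\left(t x \right)}, \sin{\left(t x \right)}]:  - \frac{C}{2} = - \frac{3}{2}
Solving: A = -3, B = -3, C = 3.
Check against the point condition:
  u(0, 0) = 3  ⟹  C = 3  ✓
Hence u(x, t) = - 3 t^{4} - 3 t x^{2} + 3 \cos{\left(t x \right)}.

Answer: u(x, t) = - 3 t^{4} - 3 t x^{2} + 3 \cos{\left(t x \right)}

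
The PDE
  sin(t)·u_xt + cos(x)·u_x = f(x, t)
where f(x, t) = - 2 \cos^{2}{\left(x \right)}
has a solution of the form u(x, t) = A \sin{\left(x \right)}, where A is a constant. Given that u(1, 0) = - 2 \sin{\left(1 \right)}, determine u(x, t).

Substitute the ansatz u = A \sin{\left(x \right)} into the left-hand side.
Derivatives of the ansatz:
  u_xt = 0
  u_x = A \cos{\left(x \right)}
Term by term:
  sin(t)·u_xt = 0
  cos(x)·u_x = A \cos^{2}{\left(x \right)}
So the left-hand side equals
  A \cos^{2}{\left(x \right)}
This must equal f(x, t) = - 2 \cos^{2}{\left(x \right)} identically.
Matching coefficients of the independent functions:
  [\cos^{2}{\left(x \right)}]:  A = -2
Solving: A = -2.
Check against the point condition:
  u(1, 0) = - 2 \sin{\left(1 \right)}  ⟹  A \sin{\left(1 \right)} = - 2 \sin{\left(1 \right)}  ✓
Hence u(x, t) = - 2 \sin{\left(x \right)}.

Answer: u(x, t) = - 2 \sin{\left(x \right)}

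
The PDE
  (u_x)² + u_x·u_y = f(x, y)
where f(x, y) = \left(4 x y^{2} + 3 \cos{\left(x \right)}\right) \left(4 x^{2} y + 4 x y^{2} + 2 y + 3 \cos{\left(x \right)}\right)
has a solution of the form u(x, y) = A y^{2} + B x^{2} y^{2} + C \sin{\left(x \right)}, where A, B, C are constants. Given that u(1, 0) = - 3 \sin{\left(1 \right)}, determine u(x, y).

Substitute the ansatz u = A y^{2} + B x^{2} y^{2} + C \sin{\left(x \right)} into the left-hand side.
Derivatives of the ansatz:
  u_x = 2 B x y^{2} + C \cos{\left(x \right)}
  u_y = 2 A y + 2 B x^{2} y
Term by term:
  (u_x)² = 4 B^{2} x^{2} y^{4} + 4 B C x y^{2} \cos{\left(x \right)} + C^{2} \cos^{2}{\left(x \right)}
  u_x·u_y = 4 A B x y^{3} + 2 A C y \cos{\left(x \right)} + 4 B^{2} x^{3} y^{3} + 2 B C x^{2} y \cos{\left(x \right)}
So the left-hand side equals
  4 A B x y^{3} + 2 A C y \cos{\left(x \right)} + 4 B^{2} x^{3} y^{3} + 4 B^{2} x^{2} y^{4} + 2 B C x^{2} y \cos{\left(x \right)} + 4 B C x y^{2} \cos{\left(x \right)} + C^{2} \cos^{2}{\left(x \right)}
This must equal f(x, y) identically; expanded, f = 16 x^{3} y^{3} + 16 x^{2} y^{4} + 12 x^{2} y \cos{\left(x \right)} + 8 x y^{3} + 24 x y^{2} \cos{\left(x \right)} + 6 y \cos{\left(x \right)} + 9 \cos^{2}{\left(x \right)}.
Matching coefficients of the independent functions:
  [x y^{3}]:  4 A B = 8
  [x^{2} y^{4}, x^{3} y^{3}]:  4 B^{2} = 16
  [y \cos{\left(x \right)}]:  2 A C = 6
  [x y^{2} \cos{\left(x \right)}]:  4 B C = 24
  [x^{2} y \cos{\left(x \right)}]:  2 B C = 12
  [\cos^{2}{\left(x \right)}]:  C^{2} = 9
These equations allow (A, B, C) = (-1, -2, -3) or (1, 2, 3).
Impose the point condition(s):
  u(1, 0) = - 3 \sin{\left(1 \right)}  ⟹  C \sin{\left(1 \right)} = - 3 \sin{\left(1 \right)}
Only A = -1, B = -2, C = -3 satisfies everything.
Hence u(x, y) = - 2 x^{2} y^{2} - y^{2} - 3 \sin{\left(x \right)}.

Answer: u(x, y) = - 2 x^{2} y^{2} - y^{2} - 3 \sin{\left(x \right)}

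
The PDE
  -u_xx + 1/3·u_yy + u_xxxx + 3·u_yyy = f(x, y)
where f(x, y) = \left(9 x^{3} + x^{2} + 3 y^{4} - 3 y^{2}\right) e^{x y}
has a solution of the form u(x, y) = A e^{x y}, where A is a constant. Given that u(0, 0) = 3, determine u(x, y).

Substitute the ansatz u = A e^{x y} into the left-hand side.
Derivatives of the ansatz:
  u_xx = A y^{2} e^{x y}
  u_yy = A x^{2} e^{x y}
  u_xxxx = A y^{4} e^{x y}
  u_yyy = A x^{3} e^{x y}
Term by term:
  -u_xx = - A y^{2} e^{x y}
  1/3·u_yy = \frac{A x^{2} e^{x y}}{3}
  u_xxxx = A y^{4} e^{x y}
  3·u_yyy = 3 A x^{3} e^{x y}
So the left-hand side equals
  3 A x^{3} e^{x y} + \frac{A x^{2} e^{x y}}{3} + A y^{4} e^{x y} - A y^{2} e^{x y}
This must equal f(x, y) identically; expanded, f = 9 x^{3} e^{x y} + x^{2} e^{x y} + 3 y^{4} e^{x y} - 3 y^{2} e^{x y}.
Matching coefficients of the independent functions:
  [x^{2} e^{x y}]:  \frac{A}{3} = 1
  [x^{3} e^{x y}]:  3 A = 9
  [y^{2} e^{x y}]:  - A = -3
  [y^{4} e^{x y}]:  A = 3
Solving: A = 3.
Check against the point condition:
  u(0, 0) = 3  ⟹  A = 3  ✓
Hence u(x, y) = 3 e^{x y}.

Answer: u(x, y) = 3 e^{x y}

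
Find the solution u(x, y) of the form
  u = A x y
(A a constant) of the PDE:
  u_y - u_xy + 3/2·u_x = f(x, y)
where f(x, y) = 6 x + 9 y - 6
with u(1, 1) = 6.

Substitute the ansatz u = A x y into the left-hand side.
Derivatives of the ansatz:
  u_y = A x
  u_xy = A
  u_x = A y
Term by term:
  u_y = A x
  -u_xy = - A
  3/2·u_x = \frac{3 A y}{2}
So the left-hand side equals
  A x + \frac{3 A y}{2} - A
This must equal f(x, y) = 6 x + 9 y - 6 identically.
Matching coefficients of the independent functions:
  [constant term]:  - A = -6
  [x]:  A = 6
  [y]:  \frac{3 A}{2} = 9
Solving: A = 6.
Check against the point condition:
  u(1, 1) = 6  ⟹  A = 6  ✓
Hence u(x, y) = 6 x y.

Answer: u(x, y) = 6 x y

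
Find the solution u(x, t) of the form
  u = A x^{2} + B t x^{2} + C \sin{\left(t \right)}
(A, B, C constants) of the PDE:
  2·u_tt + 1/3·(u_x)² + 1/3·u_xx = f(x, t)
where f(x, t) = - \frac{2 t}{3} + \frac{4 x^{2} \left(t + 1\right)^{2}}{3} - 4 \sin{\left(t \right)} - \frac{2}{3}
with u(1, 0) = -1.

Substitute the ansatz u = A x^{2} + B t x^{2} + C \sin{\left(t \right)} into the left-hand side.
Derivatives of the ansatz:
  u_tt = - C \sin{\left(t \right)}
  u_x = 2 A x + 2 B t x
  u_xx = 2 A + 2 B t
Term by term:
  2·u_tt = - 2 C \sin{\left(t \right)}
  1/3·(u_x)² = \frac{4 A^{2} x^{2}}{3} + \frac{8 A B t x^{2}}{3} + \frac{4 B^{2} t^{2} x^{2}}{3}
  1/3·u_xx = \frac{2 A}{3} + \frac{2 B t}{3}
So the left-hand side equals
  \frac{4 A^{2} x^{2}}{3} + \frac{8 A B t x^{2}}{3} + \frac{2 A}{3} + \frac{4 B^{2} t^{2} x^{2}}{3} + \frac{2 B t}{3} - 2 C \sin{\left(t \right)}
This must equal f(x, t) identically; expanded, f = \frac{4 t^{2} x^{2}}{3} + \frac{8 t x^{2}}{3} - \frac{2 t}{3} + \frac{4 x^{2}}{3} - 4 \sin{\left(t \right)} - \frac{2}{3}.
Matching coefficients of the independent functions:
  [constant term]:  \frac{2 A}{3} = - \frac{2}{3}
  [t]:  \frac{2 B}{3} = - \frac{2}{3}
  [x^{2}]:  \frac{4 A^{2}}{3} = \frac{4}{3}
  [t x^{2}]:  \frac{8 A B}{3} = \frac{8}{3}
  [t^{2} x^{2}]:  \frac{4 B^{2}}{3} = \frac{4}{3}
  [\sin{\left(t \right)}]:  - 2 C = -4
Solving: A = -1, B = -1, C = 2.
Check against the point condition:
  u(1, 0) = -1  ⟹  A = -1  ✓
Hence u(x, t) = - t x^{2} - x^{2} + 2 \sin{\left(t \right)}.

Answer: u(x, t) = - t x^{2} - x^{2} + 2 \sin{\left(t \right)}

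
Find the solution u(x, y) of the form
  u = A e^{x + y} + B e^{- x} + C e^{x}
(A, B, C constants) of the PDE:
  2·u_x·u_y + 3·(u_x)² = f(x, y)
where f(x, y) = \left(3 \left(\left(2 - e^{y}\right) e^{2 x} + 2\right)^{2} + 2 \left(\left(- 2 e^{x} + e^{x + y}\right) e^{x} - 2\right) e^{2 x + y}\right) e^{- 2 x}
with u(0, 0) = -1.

Substitute the ansatz u = A e^{x + y} + B e^{- x} + C e^{x} into the left-hand side.
Derivatives of the ansatz:
  u_x = A e^{x} e^{y} - B e^{- x} + C e^{x}
  u_y = A e^{x} e^{y}
Term by term:
  2·u_x·u_y = 2 A^{2} e^{2 x} e^{2 y} - 2 A B e^{y} + 2 A C e^{2 x} e^{y}
  3·(u_x)² = 3 A^{2} e^{2 x} e^{2 y} - 6 A B e^{y} + 6 A C e^{2 x} e^{y} + 3 B^{2} e^{- 2 x} - 6 B C + 3 C^{2} e^{2 x}
So the left-hand side equals
  5 A^{2} e^{2 x} e^{2 y} - 8 A B e^{y} + 8 A C e^{2 x} e^{y} + 3 B^{2} e^{- 2 x} - 6 B C + 3 C^{2} e^{2 x}
This must equal f(x, y) identically; expanded, f = 5 e^{2 x} e^{2 y} - 16 e^{2 x} e^{y} + 12 e^{2 x} - 16 e^{y} + 24 + 12 e^{- 2 x}.
Matching coefficients of the independent functions:
  [constant term]:  - 6 B C = 24
  [e^{2 x} e^{y}]:  8 A C = -16
  [e^{2 x} e^{2 y}]:  5 A^{2} = 5
  [e^{- 2 x}]:  3 B^{2} = 12
  [e^{2 x}]:  3 C^{2} = 12
  [e^{y}]:  - 8 A B = -16
These equations allow (A, B, C) = (-1, -2, 2) or (1, 2, -2).
Impose the point condition(s):
  u(0, 0) = -1  ⟹  A + B + C = -1
Only A = -1, B = -2, C = 2 satisfies everything.
Hence u(x, y) = 2 e^{x} - e^{x + y} - 2 e^{- x}.

Answer: u(x, y) = 2 e^{x} - e^{x + y} - 2 e^{- x}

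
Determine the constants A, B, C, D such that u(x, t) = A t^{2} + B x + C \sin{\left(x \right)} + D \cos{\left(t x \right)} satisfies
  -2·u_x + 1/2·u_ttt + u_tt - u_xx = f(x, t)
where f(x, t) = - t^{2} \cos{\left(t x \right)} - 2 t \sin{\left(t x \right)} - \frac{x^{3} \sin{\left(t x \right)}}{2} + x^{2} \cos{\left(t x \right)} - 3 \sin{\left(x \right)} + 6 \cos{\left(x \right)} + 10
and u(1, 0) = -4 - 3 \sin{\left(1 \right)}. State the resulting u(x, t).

Substitute the ansatz u = A t^{2} + B x + C \sin{\left(x \right)} + D \cos{\left(t x \right)} into the left-hand side.
Derivatives of the ansatz:
  u_x = B + C \cos{\left(x \right)} - D t \sin{\left(t x \right)}
  u_ttt = D x^{3} \sin{\left(t x \right)}
  u_tt = 2 A - D x^{2} \cos{\left(t x \right)}
  u_xx = - C \sin{\left(x \right)} - D t^{2} \cos{\left(t x \right)}
Term by term:
  -2·u_x = - 2 B - 2 C \cos{\left(x \right)} + 2 D t \sin{\left(t x \right)}
  1/2·u_ttt = \frac{D x^{3} \sin{\left(t x \right)}}{2}
  u_tt = 2 A - D x^{2} \cos{\left(t x \right)}
  -u_xx = C \sin{\left(x \right)} + D t^{2} \cos{\left(t x \right)}
So the left-hand side equals
  2 A - 2 B + C \sin{\left(x \right)} - 2 C \cos{\left(x \right)} + D t^{2} \cos{\left(t x \right)} + 2 D t \sin{\left(t x \right)} + \frac{D x^{3} \sin{\left(t x \right)}}{2} - D x^{2} \cos{\left(t x \right)}
This must equal f(x, t) = - t^{2} \cos{\left(t x \right)} - 2 t \sin{\left(t x \right)} - \frac{x^{3} \sin{\left(t x \right)}}{2} + x^{2} \cos{\left(t x \right)} - 3 \sin{\left(x \right)} + 6 \cos{\left(x \right)} + 10 identically.
Matching coefficients of the independent functions:
  [constant term]:  2 A - 2 B = 10
  [t \sin{\left(t x \right)}]:  2 D = -2
  [t^{2} \cos{\left(t x \right)}]:  D = -1
  [x^{2} \cos{\left(t x \right)}]:  - D = 1
  [x^{3} \sin{\left(t x \right)}]:  \frac{D}{2} = - \frac{1}{2}
  [\sin{\left(x \right)}]:  C = -3
  [\cos{\left(x \right)}]:  - 2 C = 6
These equations do not fix every constant; impose the point condition(s):
  u(1, 0) = -4 - 3 \sin{\left(1 \right)}  ⟹  B + C \sin{\left(1 \right)} + D = -4 - 3 \sin{\left(1 \right)}
Solving the combined system: A = 2, B = -3, C = -3, D = -1.
Hence u(x, t) = 2 t^{2} - 3 x - 3 \sin{\left(x \right)} - \cos{\left(t x \right)}.

Answer: u(x, t) = 2 t^{2} - 3 x - 3 \sin{\left(x \right)} - \cos{\left(t x \right)}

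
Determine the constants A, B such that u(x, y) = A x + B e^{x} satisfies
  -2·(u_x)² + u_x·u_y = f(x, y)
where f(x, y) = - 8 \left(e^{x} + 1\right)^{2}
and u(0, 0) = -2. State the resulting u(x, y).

Answer: u(x, y) = - 2 x - 2 e^{x}

Derivation:
Substitute the ansatz u = A x + B e^{x} into the left-hand side.
Derivatives of the ansatz:
  u_x = A + B e^{x}
  u_y = 0
Term by term:
  -2·(u_x)² = - 2 A^{2} - 4 A B e^{x} - 2 B^{2} e^{2 x}
  u_x·u_y = 0
So the left-hand side equals
  - 2 A^{2} - 4 A B e^{x} - 2 B^{2} e^{2 x}
This must equal f(x, y) identically; expanded, f = - 8 e^{2 x} - 16 e^{x} - 8.
Matching coefficients of the independent functions:
  [constant term]:  - 2 A^{2} = -8
  [e^{x}]:  - 4 A B = -16
  [e^{2 x}]:  - 2 B^{2} = -8
These equations allow (A, B) = (-2, -2) or (2, 2).
Impose the point condition(s):
  u(0, 0) = -2  ⟹  B = -2
Only A = -2, B = -2 satisfies everything.
Hence u(x, y) = - 2 x - 2 e^{x}.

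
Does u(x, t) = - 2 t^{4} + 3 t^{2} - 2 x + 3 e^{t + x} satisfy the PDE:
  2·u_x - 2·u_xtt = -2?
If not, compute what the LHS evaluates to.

Evaluate each term of the left-hand side for u = - 2 t^{4} + 3 t^{2} - 2 x + 3 e^{t + x}.
Derivatives:
  u_x = 3 e^{t} e^{x} - 2
  u_xtt = 3 e^{t} e^{x}
Terms:
  2·u_x = 6 e^{t + x} - 4
  -2·u_xtt = - 6 e^{t + x}
Sum: LHS = -4
Given right-hand side: -2. Difference LHS − RHS = -2 ≠ 0, so u is not a solution.

Answer: No, the LHS evaluates to -4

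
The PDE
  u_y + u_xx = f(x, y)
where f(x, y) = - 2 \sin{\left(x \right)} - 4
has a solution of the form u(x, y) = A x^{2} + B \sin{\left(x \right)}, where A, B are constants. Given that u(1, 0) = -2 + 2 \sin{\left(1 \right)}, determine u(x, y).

Substitute the ansatz u = A x^{2} + B \sin{\left(x \right)} into the left-hand side.
Derivatives of the ansatz:
  u_y = 0
  u_xx = 2 A - B \sin{\left(x \right)}
Term by term:
  u_y = 0
  u_xx = 2 A - B \sin{\left(x \right)}
So the left-hand side equals
  2 A - B \sin{\left(x \right)}
This must equal f(x, y) = - 2 \sin{\left(x \right)} - 4 identically.
Matching coefficients of the independent functions:
  [constant term]:  2 A = -4
  [\sin{\left(x \right)}]:  - B = -2
Solving: A = -2, B = 2.
Check against the point condition:
  u(1, 0) = -2 + 2 \sin{\left(1 \right)}  ⟹  A + B \sin{\left(1 \right)} = -2 + 2 \sin{\left(1 \right)}  ✓
Hence u(x, y) = - 2 x^{2} + 2 \sin{\left(x \right)}.

Answer: u(x, y) = - 2 x^{2} + 2 \sin{\left(x \right)}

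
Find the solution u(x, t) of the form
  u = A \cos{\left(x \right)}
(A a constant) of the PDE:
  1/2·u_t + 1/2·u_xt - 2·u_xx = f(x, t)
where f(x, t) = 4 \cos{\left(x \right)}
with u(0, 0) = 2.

Substitute the ansatz u = A \cos{\left(x \right)} into the left-hand side.
Derivatives of the ansatz:
  u_t = 0
  u_xt = 0
  u_xx = - A \cos{\left(x \right)}
Term by term:
  1/2·u_t = 0
  1/2·u_xt = 0
  -2·u_xx = 2 A \cos{\left(x \right)}
So the left-hand side equals
  2 A \cos{\left(x \right)}
This must equal f(x, t) = 4 \cos{\left(x \right)} identically.
Matching coefficients of the independent functions:
  [\cos{\left(x \right)}]:  2 A = 4
Solving: A = 2.
Check against the point condition:
  u(0, 0) = 2  ⟹  A = 2  ✓
Hence u(x, t) = 2 \cos{\left(x \right)}.

Answer: u(x, t) = 2 \cos{\left(x \right)}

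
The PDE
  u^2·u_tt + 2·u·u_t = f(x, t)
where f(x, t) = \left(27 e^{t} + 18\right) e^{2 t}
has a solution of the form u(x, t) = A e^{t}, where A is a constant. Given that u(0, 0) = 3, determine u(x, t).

Substitute the ansatz u = A e^{t} into the left-hand side.
Derivatives of the ansatz:
  u_tt = A e^{t}
  u_t = A e^{t}
Term by term:
  u^2·u_tt = A^{3} e^{3 t}
  2·u·u_t = 2 A^{2} e^{2 t}
So the left-hand side equals
  A^{3} e^{3 t} + 2 A^{2} e^{2 t}
This must equal f(x, t) = \left(27 e^{t} + 18\right) e^{2 t} identically.
Matching coefficients of the independent functions:
  [e^{2 t}]:  2 A^{2} = 18
  [e^{3 t}]:  A^{3} = 27
Solving: A = 3.
Check against the point condition:
  u(0, 0) = 3  ⟹  A = 3  ✓
Hence u(x, t) = 3 e^{t}.

Answer: u(x, t) = 3 e^{t}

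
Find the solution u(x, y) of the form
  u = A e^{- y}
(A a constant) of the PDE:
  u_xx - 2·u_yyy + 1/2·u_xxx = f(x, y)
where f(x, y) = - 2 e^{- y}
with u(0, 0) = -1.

Answer: u(x, y) = - e^{- y}

Derivation:
Substitute the ansatz u = A e^{- y} into the left-hand side.
Derivatives of the ansatz:
  u_xx = 0
  u_yyy = - A e^{- y}
  u_xxx = 0
Term by term:
  u_xx = 0
  -2·u_yyy = 2 A e^{- y}
  1/2·u_xxx = 0
So the left-hand side equals
  2 A e^{- y}
This must equal f(x, y) = - 2 e^{- y} identically.
Matching coefficients of the independent functions:
  [e^{- y}]:  2 A = -2
Solving: A = -1.
Check against the point condition:
  u(0, 0) = -1  ⟹  A = -1  ✓
Hence u(x, y) = - e^{- y}.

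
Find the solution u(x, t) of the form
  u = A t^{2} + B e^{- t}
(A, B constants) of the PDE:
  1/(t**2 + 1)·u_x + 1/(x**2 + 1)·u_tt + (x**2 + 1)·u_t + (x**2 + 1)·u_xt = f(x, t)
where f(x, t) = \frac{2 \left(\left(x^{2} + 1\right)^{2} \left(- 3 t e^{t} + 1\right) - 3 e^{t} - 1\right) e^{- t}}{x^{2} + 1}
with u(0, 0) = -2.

Substitute the ansatz u = A t^{2} + B e^{- t} into the left-hand side.
Derivatives of the ansatz:
  u_x = 0
  u_tt = 2 A + B e^{- t}
  u_t = 2 A t - B e^{- t}
  u_xt = 0
Term by term:
  1/(t**2 + 1)·u_x = 0
  1/(x**2 + 1)·u_tt = \frac{2 A}{x^{2} + 1} + \frac{B}{x^{2} e^{t} + e^{t}}
  (x**2 + 1)·u_t = 2 A t x^{2} + 2 A t - B x^{2} e^{- t} - B e^{- t}
  (x**2 + 1)·u_xt = 0
So the left-hand side equals
  2 A t x^{2} + 2 A t + \frac{2 A}{x^{2} + 1} - B x^{2} e^{- t} - B e^{- t} + \frac{B}{x^{2} e^{t} + e^{t}}
This must equal f(x, t) identically; expanded, f = - 6 t x^{2} - 6 t + 2 x^{2} e^{- t} + 2 e^{- t} - \frac{2}{x^{2} e^{t} + e^{t}} - \frac{6}{x^{2} + 1}.
Matching coefficients of the independent functions:
  [t, t x^{2}, \frac{1}{x^{2} + 1}]:  2 A = -6
  [x^{2} e^{- t}, e^{- t}]:  - B = 2
  [\frac{1}{x^{2} e^{t} + e^{t}}]:  B = -2
Solving: A = -3, B = -2.
Check against the point condition:
  u(0, 0) = -2  ⟹  B = -2  ✓
Hence u(x, t) = - 3 t^{2} - 2 e^{- t}.

Answer: u(x, t) = - 3 t^{2} - 2 e^{- t}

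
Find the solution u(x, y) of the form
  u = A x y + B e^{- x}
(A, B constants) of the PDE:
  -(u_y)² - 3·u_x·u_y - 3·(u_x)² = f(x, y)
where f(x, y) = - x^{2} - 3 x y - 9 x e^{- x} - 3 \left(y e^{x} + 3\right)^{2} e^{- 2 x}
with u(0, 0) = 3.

Substitute the ansatz u = A x y + B e^{- x} into the left-hand side.
Derivatives of the ansatz:
  u_y = A x
  u_x = A y - B e^{- x}
Term by term:
  -(u_y)² = - A^{2} x^{2}
  -3·u_x·u_y = - 3 A^{2} x y + 3 A B x e^{- x}
  -3·(u_x)² = - 3 A^{2} y^{2} + 6 A B y e^{- x} - 3 B^{2} e^{- 2 x}
So the left-hand side equals
  - A^{2} x^{2} - 3 A^{2} x y - 3 A^{2} y^{2} + 3 A B x e^{- x} + 6 A B y e^{- x} - 3 B^{2} e^{- 2 x}
This must equal f(x, y) identically; expanded, f = - x^{2} - 3 x y - 9 x e^{- x} - 3 y^{2} - 18 y e^{- x} - 27 e^{- 2 x}.
Matching coefficients of the independent functions:
  [x^{2}]:  - A^{2} = -1
  [y^{2}, x y]:  - 3 A^{2} = -3
  [x e^{- x}]:  3 A B = -9
  [y e^{- x}]:  6 A B = -18
  [e^{- 2 x}]:  - 3 B^{2} = -27
These equations allow (A, B) = (-1, 3) or (1, -3).
Impose the point condition(s):
  u(0, 0) = 3  ⟹  B = 3
Only A = -1, B = 3 satisfies everything.
Hence u(x, y) = - x y + 3 e^{- x}.

Answer: u(x, y) = - x y + 3 e^{- x}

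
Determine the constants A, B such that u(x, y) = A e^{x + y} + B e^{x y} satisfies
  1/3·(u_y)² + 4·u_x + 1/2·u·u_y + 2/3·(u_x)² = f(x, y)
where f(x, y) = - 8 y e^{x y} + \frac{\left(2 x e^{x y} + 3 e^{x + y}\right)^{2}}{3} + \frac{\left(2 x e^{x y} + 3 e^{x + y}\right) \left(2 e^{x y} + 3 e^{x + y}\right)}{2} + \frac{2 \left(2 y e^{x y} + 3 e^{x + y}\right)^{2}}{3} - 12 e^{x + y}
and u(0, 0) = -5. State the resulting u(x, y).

Substitute the ansatz u = A e^{x + y} + B e^{x y} into the left-hand side.
Derivatives of the ansatz:
  u_y = A e^{x} e^{y} + B x e^{x y}
  u_x = A e^{x} e^{y} + B y e^{x y}
Term by term:
  1/3·(u_y)² = \frac{A^{2} e^{2 x} e^{2 y}}{3} + \frac{2 A B x e^{x} e^{y} e^{x y}}{3} + \frac{B^{2} x^{2} e^{2 x y}}{3}
  4·u_x = 4 A e^{x} e^{y} + 4 B y e^{x y}
  1/2·u·u_y = \frac{A^{2} e^{2 x} e^{2 y}}{2} + \frac{A B x e^{x} e^{y} e^{x y}}{2} + \frac{A B e^{x} e^{y} e^{x y}}{2} + \frac{B^{2} x e^{2 x y}}{2}
  2/3·(u_x)² = \frac{2 A^{2} e^{2 x} e^{2 y}}{3} + \frac{4 A B y e^{x} e^{y} e^{x y}}{3} + \frac{2 B^{2} y^{2} e^{2 x y}}{3}
So the left-hand side equals
  \frac{3 A^{2} e^{2 x} e^{2 y}}{2} + \frac{7 A B x e^{x} e^{y} e^{x y}}{6} + \frac{4 A B y e^{x} e^{y} e^{x y}}{3} + \frac{A B e^{x} e^{y} e^{x y}}{2} + 4 A e^{x} e^{y} + \frac{B^{2} x^{2} e^{2 x y}}{3} + \frac{B^{2} x e^{2 x y}}{2} + \frac{2 B^{2} y^{2} e^{2 x y}}{3} + 4 B y e^{x y}
This must equal f(x, y) identically; expanded, f = \frac{4 x^{2} e^{2 x y}}{3} + 7 x e^{x} e^{y} e^{x y} + 2 x e^{2 x y} + \frac{8 y^{2} e^{2 x y}}{3} + 8 y e^{x} e^{y} e^{x y} - 8 y e^{x y} + \frac{27 e^{2 x} e^{2 y}}{2} + 3 e^{x} e^{y} e^{x y} - 12 e^{x} e^{y}.
Matching coefficients of the independent functions:
  [x e^{2 x y}]:  \frac{B^{2}}{2} = 2
  [x^{2} e^{2 x y}]:  \frac{B^{2}}{3} = \frac{4}{3}
  [y e^{x y}]:  4 B = -8
  [y^{2} e^{2 x y}]:  \frac{2 B^{2}}{3} = \frac{8}{3}
  [e^{x} e^{y}]:  4 A = -12
  [e^{2 x} e^{2 y}]:  \frac{3 A^{2}}{2} = \frac{27}{2}
  [e^{x} e^{y} e^{x y}]:  \frac{A B}{2} = 3
  [x e^{x} e^{y} e^{x y}]:  \frac{7 A B}{6} = 7
  [y e^{x} e^{y} e^{x y}]:  \frac{4 A B}{3} = 8
Solving: A = -3, B = -2.
Check against the point condition:
  u(0, 0) = -5  ⟹  A + B = -5  ✓
Hence u(x, y) = - 2 e^{x y} - 3 e^{x + y}.

Answer: u(x, y) = - 2 e^{x y} - 3 e^{x + y}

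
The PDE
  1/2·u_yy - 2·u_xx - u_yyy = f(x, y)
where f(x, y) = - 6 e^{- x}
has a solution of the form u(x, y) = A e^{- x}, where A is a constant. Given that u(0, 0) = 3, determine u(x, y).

Answer: u(x, y) = 3 e^{- x}

Derivation:
Substitute the ansatz u = A e^{- x} into the left-hand side.
Derivatives of the ansatz:
  u_yy = 0
  u_xx = A e^{- x}
  u_yyy = 0
Term by term:
  1/2·u_yy = 0
  -2·u_xx = - 2 A e^{- x}
  -u_yyy = 0
So the left-hand side equals
  - 2 A e^{- x}
This must equal f(x, y) = - 6 e^{- x} identically.
Matching coefficients of the independent functions:
  [e^{- x}]:  - 2 A = -6
Solving: A = 3.
Check against the point condition:
  u(0, 0) = 3  ⟹  A = 3  ✓
Hence u(x, y) = 3 e^{- x}.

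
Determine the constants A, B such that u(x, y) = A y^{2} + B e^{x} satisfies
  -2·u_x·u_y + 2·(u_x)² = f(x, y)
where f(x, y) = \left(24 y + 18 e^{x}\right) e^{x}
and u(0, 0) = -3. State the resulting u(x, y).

Substitute the ansatz u = A y^{2} + B e^{x} into the left-hand side.
Derivatives of the ansatz:
  u_x = B e^{x}
  u_y = 2 A y
Term by term:
  -2·u_x·u_y = - 4 A B y e^{x}
  2·(u_x)² = 2 B^{2} e^{2 x}
So the left-hand side equals
  - 4 A B y e^{x} + 2 B^{2} e^{2 x}
This must equal f(x, y) = \left(24 y + 18 e^{x}\right) e^{x} identically.
Matching coefficients of the independent functions:
  [y e^{x}]:  - 4 A B = 24
  [e^{2 x}]:  2 B^{2} = 18
These equations allow (A, B) = (-2, 3) or (2, -3).
Impose the point condition(s):
  u(0, 0) = -3  ⟹  B = -3
Only A = 2, B = -3 satisfies everything.
Hence u(x, y) = 2 y^{2} - 3 e^{x}.

Answer: u(x, y) = 2 y^{2} - 3 e^{x}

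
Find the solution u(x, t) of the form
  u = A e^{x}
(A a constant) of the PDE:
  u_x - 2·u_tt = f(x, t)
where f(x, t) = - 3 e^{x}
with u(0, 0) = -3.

Substitute the ansatz u = A e^{x} into the left-hand side.
Derivatives of the ansatz:
  u_x = A e^{x}
  u_tt = 0
Term by term:
  u_x = A e^{x}
  -2·u_tt = 0
So the left-hand side equals
  A e^{x}
This must equal f(x, t) = - 3 e^{x} identically.
Matching coefficients of the independent functions:
  [e^{x}]:  A = -3
Solving: A = -3.
Check against the point condition:
  u(0, 0) = -3  ⟹  A = -3  ✓
Hence u(x, t) = - 3 e^{x}.

Answer: u(x, t) = - 3 e^{x}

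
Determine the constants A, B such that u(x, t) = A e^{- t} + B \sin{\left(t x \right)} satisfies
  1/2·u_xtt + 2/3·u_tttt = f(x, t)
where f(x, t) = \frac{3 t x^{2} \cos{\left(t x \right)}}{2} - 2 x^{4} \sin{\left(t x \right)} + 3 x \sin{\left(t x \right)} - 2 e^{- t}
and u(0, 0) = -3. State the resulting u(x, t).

Substitute the ansatz u = A e^{- t} + B \sin{\left(t x \right)} into the left-hand side.
Derivatives of the ansatz:
  u_xtt = - B t x^{2} \cos{\left(t x \right)} - 2 B x \sin{\left(t x \right)}
  u_tttt = A e^{- t} + B x^{4} \sin{\left(t x \right)}
Term by term:
  1/2·u_xtt = - \frac{B t x^{2} \cos{\left(t x \right)}}{2} - B x \sin{\left(t x \right)}
  2/3·u_tttt = \frac{2 A e^{- t}}{3} + \frac{2 B x^{4} \sin{\left(t x \right)}}{3}
So the left-hand side equals
  \frac{2 A e^{- t}}{3} - \frac{B t x^{2} \cos{\left(t x \right)}}{2} + \frac{2 B x^{4} \sin{\left(t x \right)}}{3} - B x \sin{\left(t x \right)}
This must equal f(x, t) = \frac{3 t x^{2} \cos{\left(t x \right)}}{2} - 2 x^{4} \sin{\left(t x \right)} + 3 x \sin{\left(t x \right)} - 2 e^{- t} identically.
Matching coefficients of the independent functions:
  [x \sin{\left(t x \right)}]:  - B = 3
  [x^{4} \sin{\left(t x \right)}]:  \frac{2 B}{3} = -2
  [t x^{2} \cos{\left(t x \right)}]:  - \frac{B}{2} = \frac{3}{2}
  [e^{- t}]:  \frac{2 A}{3} = -2
Solving: A = -3, B = -3.
Check against the point condition:
  u(0, 0) = -3  ⟹  A = -3  ✓
Hence u(x, t) = - 3 \sin{\left(t x \right)} - 3 e^{- t}.

Answer: u(x, t) = - 3 \sin{\left(t x \right)} - 3 e^{- t}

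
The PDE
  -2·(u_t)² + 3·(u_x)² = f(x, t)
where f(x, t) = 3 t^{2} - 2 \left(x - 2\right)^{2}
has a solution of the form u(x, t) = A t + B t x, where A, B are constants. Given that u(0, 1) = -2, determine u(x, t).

Answer: u(x, t) = t x - 2 t

Derivation:
Substitute the ansatz u = A t + B t x into the left-hand side.
Derivatives of the ansatz:
  u_t = A + B x
  u_x = B t
Term by term:
  -2·(u_t)² = - 2 A^{2} - 4 A B x - 2 B^{2} x^{2}
  3·(u_x)² = 3 B^{2} t^{2}
So the left-hand side equals
  - 2 A^{2} - 4 A B x + 3 B^{2} t^{2} - 2 B^{2} x^{2}
This must equal f(x, t) identically; expanded, f = 3 t^{2} - 2 x^{2} + 8 x - 8.
Matching coefficients of the independent functions:
  [constant term]:  - 2 A^{2} = -8
  [t^{2}]:  3 B^{2} = 3
  [x]:  - 4 A B = 8
  [x^{2}]:  - 2 B^{2} = -2
These equations allow (A, B) = (-2, 1) or (2, -1).
Impose the point condition(s):
  u(0, 1) = -2  ⟹  A = -2
Only A = -2, B = 1 satisfies everything.
Hence u(x, t) = t x - 2 t.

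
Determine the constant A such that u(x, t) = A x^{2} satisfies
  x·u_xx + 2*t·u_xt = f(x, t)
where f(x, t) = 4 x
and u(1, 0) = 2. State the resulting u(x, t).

Answer: u(x, t) = 2 x^{2}

Derivation:
Substitute the ansatz u = A x^{2} into the left-hand side.
Derivatives of the ansatz:
  u_xx = 2 A
  u_xt = 0
Term by term:
  x·u_xx = 2 A x
  2*t·u_xt = 0
So the left-hand side equals
  2 A x
This must equal f(x, t) = 4 x identically.
Matching coefficients of the independent functions:
  [x]:  2 A = 4
Solving: A = 2.
Check against the point condition:
  u(1, 0) = 2  ⟹  A = 2  ✓
Hence u(x, t) = 2 x^{2}.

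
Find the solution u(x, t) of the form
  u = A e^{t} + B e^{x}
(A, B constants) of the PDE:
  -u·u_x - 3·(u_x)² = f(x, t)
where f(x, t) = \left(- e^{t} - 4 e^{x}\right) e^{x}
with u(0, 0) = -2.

Answer: u(x, t) = - e^{t} - e^{x}

Derivation:
Substitute the ansatz u = A e^{t} + B e^{x} into the left-hand side.
Derivatives of the ansatz:
  u_x = B e^{x}
Term by term:
  -u·u_x = - A B e^{t} e^{x} - B^{2} e^{2 x}
  -3·(u_x)² = - 3 B^{2} e^{2 x}
So the left-hand side equals
  - A B e^{t} e^{x} - 4 B^{2} e^{2 x}
This must equal f(x, t) = \left(- e^{t} - 4 e^{x}\right) e^{x} identically.
Matching coefficients of the independent functions:
  [e^{t} e^{x}]:  - A B = -1
  [e^{2 x}]:  - 4 B^{2} = -4
These equations allow (A, B) = (-1, -1) or (1, 1).
Impose the point condition(s):
  u(0, 0) = -2  ⟹  A + B = -2
Only A = -1, B = -1 satisfies everything.
Hence u(x, t) = - e^{t} - e^{x}.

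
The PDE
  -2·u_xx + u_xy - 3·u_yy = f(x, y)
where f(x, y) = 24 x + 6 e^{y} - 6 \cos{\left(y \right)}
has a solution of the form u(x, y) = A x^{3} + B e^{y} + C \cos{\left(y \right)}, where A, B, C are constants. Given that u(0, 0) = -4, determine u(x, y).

Substitute the ansatz u = A x^{3} + B e^{y} + C \cos{\left(y \right)} into the left-hand side.
Derivatives of the ansatz:
  u_xx = 6 A x
  u_xy = 0
  u_yy = B e^{y} - C \cos{\left(y \right)}
Term by term:
  -2·u_xx = - 12 A x
  u_xy = 0
  -3·u_yy = - 3 B e^{y} + 3 C \cos{\left(y \right)}
So the left-hand side equals
  - 12 A x - 3 B e^{y} + 3 C \cos{\left(y \right)}
This must equal f(x, y) = 24 x + 6 e^{y} - 6 \cos{\left(y \right)} identically.
Matching coefficients of the independent functions:
  [x]:  - 12 A = 24
  [e^{y}]:  - 3 B = 6
  [\cos{\left(y \right)}]:  3 C = -6
Solving: A = -2, B = -2, C = -2.
Check against the point condition:
  u(0, 0) = -4  ⟹  B + C = -4  ✓
Hence u(x, y) = - 2 x^{3} - 2 e^{y} - 2 \cos{\left(y \right)}.

Answer: u(x, y) = - 2 x^{3} - 2 e^{y} - 2 \cos{\left(y \right)}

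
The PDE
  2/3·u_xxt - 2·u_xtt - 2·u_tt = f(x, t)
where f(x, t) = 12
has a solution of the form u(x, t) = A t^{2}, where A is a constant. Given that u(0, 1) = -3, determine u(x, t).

Substitute the ansatz u = A t^{2} into the left-hand side.
Derivatives of the ansatz:
  u_xxt = 0
  u_xtt = 0
  u_tt = 2 A
Term by term:
  2/3·u_xxt = 0
  -2·u_xtt = 0
  -2·u_tt = - 4 A
So the left-hand side equals
  - 4 A
This must equal f(x, t) = 12 identically.
Matching coefficients of the independent functions:
  [constant term]:  - 4 A = 12
Solving: A = -3.
Check against the point condition:
  u(0, 1) = -3  ⟹  A = -3  ✓
Hence u(x, t) = - 3 t^{2}.

Answer: u(x, t) = - 3 t^{2}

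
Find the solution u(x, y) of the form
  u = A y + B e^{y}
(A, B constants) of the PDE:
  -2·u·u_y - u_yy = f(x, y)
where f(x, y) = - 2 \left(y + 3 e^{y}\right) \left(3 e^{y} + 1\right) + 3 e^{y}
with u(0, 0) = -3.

Substitute the ansatz u = A y + B e^{y} into the left-hand side.
Derivatives of the ansatz:
  u_y = A + B e^{y}
  u_yy = B e^{y}
Term by term:
  -2·u·u_y = - 2 A^{2} y - 2 A B y e^{y} - 2 A B e^{y} - 2 B^{2} e^{2 y}
  -u_yy = - B e^{y}
So the left-hand side equals
  - 2 A^{2} y - 2 A B y e^{y} - 2 A B e^{y} - 2 B^{2} e^{2 y} - B e^{y}
This must equal f(x, y) identically; expanded, f = - 6 y e^{y} - 2 y - 18 e^{2 y} - 3 e^{y}.
Matching coefficients of the independent functions:
  [y]:  - 2 A^{2} = -2
  [y e^{y}]:  - 2 A B = -6
  [e^{y}]:  - 2 A B - B = -3
  [e^{2 y}]:  - 2 B^{2} = -18
Solving: A = -1, B = -3.
Check against the point condition:
  u(0, 0) = -3  ⟹  B = -3  ✓
Hence u(x, y) = - y - 3 e^{y}.

Answer: u(x, y) = - y - 3 e^{y}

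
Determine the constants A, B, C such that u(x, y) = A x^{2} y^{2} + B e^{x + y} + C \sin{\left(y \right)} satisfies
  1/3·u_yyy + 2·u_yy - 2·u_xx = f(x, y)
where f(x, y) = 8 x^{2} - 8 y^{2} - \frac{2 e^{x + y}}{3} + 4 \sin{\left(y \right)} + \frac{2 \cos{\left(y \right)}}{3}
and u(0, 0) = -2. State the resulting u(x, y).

Substitute the ansatz u = A x^{2} y^{2} + B e^{x + y} + C \sin{\left(y \right)} into the left-hand side.
Derivatives of the ansatz:
  u_yyy = B e^{x} e^{y} - C \cos{\left(y \right)}
  u_yy = 2 A x^{2} + B e^{x} e^{y} - C \sin{\left(y \right)}
  u_xx = 2 A y^{2} + B e^{x} e^{y}
Term by term:
  1/3·u_yyy = \frac{B e^{x} e^{y}}{3} - \frac{C \cos{\left(y \right)}}{3}
  2·u_yy = 4 A x^{2} + 2 B e^{x} e^{y} - 2 C \sin{\left(y \right)}
  -2·u_xx = - 4 A y^{2} - 2 B e^{x} e^{y}
So the left-hand side equals
  4 A x^{2} - 4 A y^{2} + \frac{B e^{x} e^{y}}{3} - 2 C \sin{\left(y \right)} - \frac{C \cos{\left(y \right)}}{3}
This must equal f(x, y) identically; expanded, f = 8 x^{2} - 8 y^{2} - \frac{2 e^{x} e^{y}}{3} + 4 \sin{\left(y \right)} + \frac{2 \cos{\left(y \right)}}{3}.
Matching coefficients of the independent functions:
  [x^{2}]:  4 A = 8
  [y^{2}]:  - 4 A = -8
  [e^{x} e^{y}]:  \frac{B}{3} = - \frac{2}{3}
  [\sin{\left(y \right)}]:  - 2 C = 4
  [\cos{\left(y \right)}]:  - \frac{C}{3} = \frac{2}{3}
Solving: A = 2, B = -2, C = -2.
Check against the point condition:
  u(0, 0) = -2  ⟹  B = -2  ✓
Hence u(x, y) = 2 x^{2} y^{2} - 2 e^{x + y} - 2 \sin{\left(y \right)}.

Answer: u(x, y) = 2 x^{2} y^{2} - 2 e^{x + y} - 2 \sin{\left(y \right)}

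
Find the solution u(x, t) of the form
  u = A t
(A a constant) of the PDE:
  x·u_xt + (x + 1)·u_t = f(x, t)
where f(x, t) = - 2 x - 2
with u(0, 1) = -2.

Substitute the ansatz u = A t into the left-hand side.
Derivatives of the ansatz:
  u_xt = 0
  u_t = A
Term by term:
  x·u_xt = 0
  (x + 1)·u_t = A x + A
So the left-hand side equals
  A x + A
This must equal f(x, t) = - 2 x - 2 identically.
Matching coefficients of the independent functions:
  [constant term, x]:  A = -2
Solving: A = -2.
Check against the point condition:
  u(0, 1) = -2  ⟹  A = -2  ✓
Hence u(x, t) = - 2 t.

Answer: u(x, t) = - 2 t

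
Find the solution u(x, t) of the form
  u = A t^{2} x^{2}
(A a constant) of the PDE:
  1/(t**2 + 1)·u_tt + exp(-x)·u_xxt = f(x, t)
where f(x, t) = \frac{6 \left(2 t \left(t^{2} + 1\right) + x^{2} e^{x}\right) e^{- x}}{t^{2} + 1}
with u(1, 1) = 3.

Substitute the ansatz u = A t^{2} x^{2} into the left-hand side.
Derivatives of the ansatz:
  u_tt = 2 A x^{2}
  u_xxt = 4 A t
Term by term:
  1/(t**2 + 1)·u_tt = \frac{2 A x^{2}}{t^{2} + 1}
  exp(-x)·u_xxt = 4 A t e^{- x}
So the left-hand side equals
  4 A t e^{- x} + \frac{2 A x^{2}}{t^{2} + 1}
This must equal f(x, t) identically; expanded, f = 12 t e^{- x} + \frac{6 x^{2}}{t^{2} + 1}.
Matching coefficients of the independent functions:
  [t e^{- x}]:  4 A = 12
  [\frac{x^{2}}{t^{2} + 1}]:  2 A = 6
Solving: A = 3.
Check against the point condition:
  u(1, 1) = 3  ⟹  A = 3  ✓
Hence u(x, t) = 3 t^{2} x^{2}.

Answer: u(x, t) = 3 t^{2} x^{2}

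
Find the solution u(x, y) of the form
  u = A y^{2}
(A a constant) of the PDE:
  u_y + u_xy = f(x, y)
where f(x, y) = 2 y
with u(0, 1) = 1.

Answer: u(x, y) = y^{2}

Derivation:
Substitute the ansatz u = A y^{2} into the left-hand side.
Derivatives of the ansatz:
  u_y = 2 A y
  u_xy = 0
Term by term:
  u_y = 2 A y
  u_xy = 0
So the left-hand side equals
  2 A y
This must equal f(x, y) = 2 y identically.
Matching coefficients of the independent functions:
  [y]:  2 A = 2
Solving: A = 1.
Check against the point condition:
  u(0, 1) = 1  ⟹  A = 1  ✓
Hence u(x, y) = y^{2}.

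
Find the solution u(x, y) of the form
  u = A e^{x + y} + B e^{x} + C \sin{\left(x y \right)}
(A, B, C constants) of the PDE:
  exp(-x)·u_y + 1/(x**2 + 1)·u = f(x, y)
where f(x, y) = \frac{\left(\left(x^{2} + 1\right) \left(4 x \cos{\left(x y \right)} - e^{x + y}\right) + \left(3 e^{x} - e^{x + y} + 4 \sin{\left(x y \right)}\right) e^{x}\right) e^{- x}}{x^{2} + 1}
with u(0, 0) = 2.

Answer: u(x, y) = 3 e^{x} - e^{x + y} + 4 \sin{\left(x y \right)}

Derivation:
Substitute the ansatz u = A e^{x + y} + B e^{x} + C \sin{\left(x y \right)} into the left-hand side.
Derivatives of the ansatz:
  u_y = A e^{x} e^{y} + C x \cos{\left(x y \right)}
Term by term:
  exp(-x)·u_y = A e^{y} + C x e^{- x} \cos{\left(x y \right)}
  1/(x**2 + 1)·u = \frac{A e^{x} e^{y}}{x^{2} + 1} + \frac{B e^{x}}{x^{2} + 1} + \frac{C \sin{\left(x y \right)}}{x^{2} + 1}
So the left-hand side equals
  A e^{y} + \frac{A e^{x} e^{y}}{x^{2} + 1} + \frac{B e^{x}}{x^{2} + 1} + C x e^{- x} \cos{\left(x y \right)} + \frac{C \sin{\left(x y \right)}}{x^{2} + 1}
This must equal f(x, y) identically; expanded, f = 4 x e^{- x} \cos{\left(x y \right)} - e^{y} - \frac{e^{x} e^{y}}{x^{2} + 1} + \frac{3 e^{x}}{x^{2} + 1} + \frac{4 \sin{\left(x y \right)}}{x^{2} + 1}.
Matching coefficients of the independent functions:
  [\frac{e^{x}}{x^{2} + 1}]:  B = 3
  [\frac{\sin{\left(x y \right)}}{x^{2} + 1}, x e^{- x} \cos{\left(x y \right)}]:  C = 4
  [\frac{e^{x} e^{y}}{x^{2} + 1}, e^{y}]:  A = -1
Solving: A = -1, B = 3, C = 4.
Check against the point condition:
  u(0, 0) = 2  ⟹  A + B = 2  ✓
Hence u(x, y) = 3 e^{x} - e^{x + y} + 4 \sin{\left(x y \right)}.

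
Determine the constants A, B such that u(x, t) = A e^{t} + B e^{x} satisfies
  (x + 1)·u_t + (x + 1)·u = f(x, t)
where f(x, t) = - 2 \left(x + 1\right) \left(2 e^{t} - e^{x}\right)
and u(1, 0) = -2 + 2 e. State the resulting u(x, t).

Answer: u(x, t) = - 2 e^{t} + 2 e^{x}

Derivation:
Substitute the ansatz u = A e^{t} + B e^{x} into the left-hand side.
Derivatives of the ansatz:
  u_t = A e^{t}
Term by term:
  (x + 1)·u_t = A x e^{t} + A e^{t}
  (x + 1)·u = A x e^{t} + A e^{t} + B x e^{x} + B e^{x}
So the left-hand side equals
  2 A x e^{t} + 2 A e^{t} + B x e^{x} + B e^{x}
This must equal f(x, t) identically; expanded, f = - 4 x e^{t} + 2 x e^{x} - 4 e^{t} + 2 e^{x}.
Matching coefficients of the independent functions:
  [x e^{t}, e^{t}]:  2 A = -4
  [x e^{x}, e^{x}]:  B = 2
Solving: A = -2, B = 2.
Check against the point condition:
  u(1, 0) = -2 + 2 e  ⟹  A + e B = -2 + 2 e  ✓
Hence u(x, t) = - 2 e^{t} + 2 e^{x}.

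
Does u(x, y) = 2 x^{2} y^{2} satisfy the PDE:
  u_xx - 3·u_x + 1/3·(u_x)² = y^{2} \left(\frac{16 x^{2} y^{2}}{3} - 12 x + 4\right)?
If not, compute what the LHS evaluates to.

Evaluate each term of the left-hand side for u = 2 x^{2} y^{2}.
Derivatives:
  u_xx = 4 y^{2}
  u_x = 4 x y^{2}
Terms:
  u_xx = 4 y^{2}
  -3·u_x = - 12 x y^{2}
  1/3·(u_x)² = \frac{16 x^{2} y^{4}}{3}
Sum: LHS = y^{2} \left(\frac{16 x^{2} y^{2}}{3} - 12 x + 4\right)
This is exactly the given right-hand side, so u is a solution.

Answer: Yes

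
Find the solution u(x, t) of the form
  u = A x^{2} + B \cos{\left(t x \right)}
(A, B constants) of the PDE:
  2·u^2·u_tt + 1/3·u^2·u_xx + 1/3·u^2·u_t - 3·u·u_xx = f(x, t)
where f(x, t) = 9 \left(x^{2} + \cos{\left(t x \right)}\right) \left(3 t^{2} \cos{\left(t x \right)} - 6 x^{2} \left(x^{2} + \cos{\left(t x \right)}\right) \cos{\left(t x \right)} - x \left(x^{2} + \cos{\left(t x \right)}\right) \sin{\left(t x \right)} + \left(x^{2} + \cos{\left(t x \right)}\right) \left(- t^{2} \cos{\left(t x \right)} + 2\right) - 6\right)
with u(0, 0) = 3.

Substitute the ansatz u = A x^{2} + B \cos{\left(t x \right)} into the left-hand side.
Derivatives of the ansatz:
  u_tt = - B x^{2} \cos{\left(t x \right)}
  u_xx = 2 A - B t^{2} \cos{\left(t x \right)}
  u_t = - B x \sin{\left(t x \right)}
Term by term:
  2·u^2·u_tt = - 2 A^{2} B x^{6} \cos{\left(t x \right)} - 4 A B^{2} x^{4} \cos^{2}{\left(t x \right)} - 2 B^{3} x^{2} \cos^{3}{\left(t x \right)}
  1/3·u^2·u_xx = \frac{2 A^{3} x^{4}}{3} - \frac{A^{2} B t^{2} x^{4} \cos{\left(t x \right)}}{3} + \frac{4 A^{2} B x^{2} \cos{\left(t x \right)}}{3} - \frac{2 A B^{2} t^{2} x^{2} \cos^{2}{\left(t x \right)}}{3} + \frac{2 A B^{2} \cos^{2}{\left(t x \right)}}{3} - \frac{B^{3} t^{2} \cos^{3}{\left(t x \right)}}{3}
  1/3·u^2·u_t = - \frac{A^{2} B x^{5} \sin{\left(t x \right)}}{3} - \frac{2 A B^{2} x^{3} \sin{\left(t x \right)} \cos{\left(t x \right)}}{3} - \frac{B^{3} x \sin{\left(t x \right)} \cos^{2}{\left(t x \right)}}{3}
  -3·u·u_xx = - 6 A^{2} x^{2} + 3 A B t^{2} x^{2} \cos{\left(t x \right)} - 6 A B \cos{\left(t x \right)} + 3 B^{2} t^{2} \cos^{2}{\left(t x \right)}
So the left-hand side equals
  \frac{2 A^{3} x^{4}}{3} - \frac{A^{2} B t^{2} x^{4} \cos{\left(t x \right)}}{3} - 2 A^{2} B x^{6} \cos{\left(t x \right)} - \frac{A^{2} B x^{5} \sin{\left(t x \right)}}{3} + \frac{4 A^{2} B x^{2} \cos{\left(t x \right)}}{3} - 6 A^{2} x^{2} - \frac{2 A B^{2} t^{2} x^{2} \cos^{2}{\left(t x \right)}}{3} - 4 A B^{2} x^{4} \cos^{2}{\left(t x \right)} - \frac{2 A B^{2} x^{3} \sin{\left(t x \right)} \cos{\left(t x \right)}}{3} + \frac{2 A B^{2} \cos^{2}{\left(t x \right)}}{3} + 3 A B t^{2} x^{2} \cos{\left(t x \right)} - 6 A B \cos{\left(t x \right)} - \frac{B^{3} t^{2} \cos^{3}{\left(t x \right)}}{3} - 2 B^{3} x^{2} \cos^{3}{\left(t x \right)} - \frac{B^{3} x \sin{\left(t x \right)} \cos^{2}{\left(t x \right)}}{3} + 3 B^{2} t^{2} \cos^{2}{\left(t x \right)}
This must equal f(x, t) identically; expanded, f = - 9 t^{2} x^{4} \cos{\left(t x \right)} - 18 t^{2} x^{2} \cos^{2}{\left(t x \right)} + 27 t^{2} x^{2} \cos{\left(t x \right)} - 9 t^{2} \cos^{3}{\left(t x \right)} + 27 t^{2} \cos^{2}{\left(t x \right)} - 54 x^{6} \cos{\left(t x \right)} - 9 x^{5} \sin{\left(t x \right)} - 108 x^{4} \cos^{2}{\left(t x \right)} + 18 x^{4} - 18 x^{3} \sin{\left(t x \right)} \cos{\left(t x \right)} - 54 x^{2} \cos^{3}{\left(t x \right)} + 36 x^{2} \cos{\left(t x \right)} - 54 x^{2} - 9 x \sin{\left(t x \right)} \cos^{2}{\left(t x \right)} + 18 \cos^{2}{\left(t x \right)} - 54 \cos{\left(t x \right)}.
Matching coefficients of the independent functions:
(each divided by its leading coefficient; functions giving the same equation are listed together)
  [x^{2}]:  A^{2} - 9 = 0
  [x^{4}]:  A^{3} - 27 = 0
  [t^{2} \cos^{2}{\left(t x \right)}]:  B^{2} - 9 = 0
  [t^{2} \cos^{3}{\left(t x \right)}, x^{2} \cos^{3}{\left(t x \right)}, x \sin{\left(t x \right)} \cos^{2}{\left(t x \right)}]:  B^{3} - 27 = 0
  [x^{2} \cos{\left(t x \right)}, x^{5} \sin{\left(t x \right)}, x^{6} \cos{\left(t x \right)}, …]:  A^{2} B - 27 = 0
  [x^{4} \cos^{2}{\left(t x \right)}, t^{2} x^{2} \cos^{2}{\left(t x \right)}, x^{3} \sin{\left(t x \right)} \cos{\left(t x \right)}, …]:  A B^{2} - 27 = 0
  [t^{2} x^{2} \cos{\left(t x \right)}, \cos{\left(t x \right)}]:  A B - 9 = 0
Solving: A = 3, B = 3.
Check against the point condition:
  u(0, 0) = 3  ⟹  B = 3  ✓
Hence u(x, t) = 3 x^{2} + 3 \cos{\left(t x \right)}.

Answer: u(x, t) = 3 x^{2} + 3 \cos{\left(t x \right)}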